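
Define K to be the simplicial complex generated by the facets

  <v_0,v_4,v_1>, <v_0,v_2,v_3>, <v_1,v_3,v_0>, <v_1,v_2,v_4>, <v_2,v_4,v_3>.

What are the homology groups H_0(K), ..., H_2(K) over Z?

Fix the vertex order v_0 < v_1 < v_2 < v_3 < v_4 and write every simplex with vertices in increasing order. Then dim K = 2 and the simplices of K are:

  0-simplices (5): [v_0], [v_1], [v_2], [v_3], [v_4]
  1-simplices (10): [v_0,v_1], [v_0,v_2], [v_0,v_3], [v_0,v_4], [v_1,v_2], [v_1,v_3], [v_1,v_4], [v_2,v_3], [v_2,v_4], [v_3,v_4]
  2-simplices (5): [v_0,v_1,v_3], [v_0,v_1,v_4], [v_0,v_2,v_3], [v_1,v_2,v_4], [v_2,v_3,v_4]

Hence C_0 ≅ Z^5, C_1 ≅ Z^10, C_2 ≅ Z^5.

Boundary ∂_1: C_1 → C_0 is given by ∂[p,q] = [q] − [p]. For instance
  ∂[v_0,v_2] = [v_2] − [v_0].
The 5×10 boundary matrix has rank 4 and Smith normal form diag(1,1,1,1).

The boundary map ∂_2: C_2 → C_1 maps a triangle to the signed sum of its edges. For instance
  ∂[v_0,v_1,v_3] = [v_1,v_3] − [v_0,v_3] + [v_0,v_1],
  ∂[v_1,v_2,v_4] = [v_2,v_4] − [v_1,v_4] + [v_1,v_2].
The 10×5 boundary matrix has rank 5 and Smith normal form diag(1,1,1,1,1).

Now H_k = ker ∂_k / im ∂_{k+1}, so:

  H_0: rank C_0 − rank ∂_1 = 5 − 4 = 1, and the invariant factors of ∂_1 are all 1, so H_0 ≅ Z.
  H_1: rank ker ∂_1 − rank ∂_2 = (10 − 4) − 5 = 1, and the invariant factors of ∂_2 are all 1, so H_1 ≅ Z.
  H_2: rank ker ∂_2 − rank ∂_3 = (5 − 5) − 0 = 0, and there is no ∂_3, so H_2 ≅ 0.

H_0 ≅ Z,  H_1 ≅ Z,  H_2 = 0.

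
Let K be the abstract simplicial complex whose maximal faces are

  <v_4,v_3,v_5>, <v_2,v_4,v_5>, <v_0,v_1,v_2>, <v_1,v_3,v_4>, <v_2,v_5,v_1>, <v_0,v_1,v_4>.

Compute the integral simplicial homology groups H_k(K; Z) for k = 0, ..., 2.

H_0 ≅ Z,  H_1 ≅ Z,  H_2 = 0.

Fix the vertex order v_0 < v_1 < v_2 < v_3 < v_4 < v_5 and write every simplex with vertices in increasing order. Then dim K = 2 and the simplices of K are:

  0-simplices (6): [v_0], [v_1], [v_2], [v_3], [v_4], [v_5]
  1-simplices (12): [v_0,v_1], [v_0,v_2], [v_0,v_4], [v_1,v_2], [v_1,v_3], [v_1,v_4], [v_1,v_5], [v_2,v_4], [v_2,v_5], [v_3,v_4], [v_3,v_5], [v_4,v_5]
  2-simplices (6): [v_0,v_1,v_2], [v_0,v_1,v_4], [v_1,v_2,v_5], [v_1,v_3,v_4], [v_2,v_4,v_5], [v_3,v_4,v_5]

so the chain groups are C_0 ≅ Z^6, C_1 ≅ Z^12, C_2 ≅ Z^6.

∂_1: C_1 → C_0 sends each edge [p,q] (with p < q) to q − p.
The 6×12 boundary matrix has rank 5 and Smith normal form diag(1,1,1,1,1).

The boundary map ∂_2: C_2 → C_1 sends each 2-simplex [p,q,r] to [q,r] − [p,r] + [p,q]. For instance
  ∂[v_3,v_4,v_5] = [v_4,v_5] − [v_3,v_5] + [v_3,v_4],
  ∂[v_2,v_4,v_5] = [v_4,v_5] − [v_2,v_5] + [v_2,v_4].
As a 12×6 matrix over Z this has rank 6, with invariant factors (1,1,1,1,1,1).

Now H_k = ker ∂_k / im ∂_{k+1}, so:

  H_0: rank C_0 − rank ∂_1 = 6 − 5 = 1, and the invariant factors of ∂_1 are all 1, so H_0 = Z.
  H_1: rank ker ∂_1 − rank ∂_2 = (12 − 5) − 6 = 1, and the invariant factors of ∂_2 are all 1, so H_1 = Z.
  H_2: rank ker ∂_2 − rank ∂_3 = (6 − 6) − 0 = 0, and there is no ∂_3, so H_2 = 0.

(K is a triangulation of the cylinder S^1 x I.)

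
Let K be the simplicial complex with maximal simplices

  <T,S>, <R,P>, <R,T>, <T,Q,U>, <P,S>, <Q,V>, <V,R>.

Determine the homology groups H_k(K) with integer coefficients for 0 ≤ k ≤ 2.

Order the vertices as P < Q < R < S < T < U < V. Listing each simplex with vertices in this order, K has dimension 2 with simplices:

  0-simplices (7): P, Q, R, S, T, U, V
  1-simplices (9): PR, PS, QT, QU, QV, RT, RV, ST, TU
  2-simplices (1): QTU

so the chain groups are C_0 ≅ Z^7, C_1 ≅ Z^9, C_2 ≅ Z^1.

∂_1: C_1 → C_0 is given by ∂[p,q] = [q] − [p]. For instance
  ∂QV = V − Q.
The resulting 7×9 matrix has rank 6, and its Smith normal form has invariant factors (1,1,1,1,1,1).

Boundary ∂_2: C_2 → C_1 acts by ∂[p,q,r] = [q,r] − [p,r] + [p,q]. For instance
  ∂QTU = TU − QU + QT.
The resulting 9×1 matrix has rank 1, and its Smith normal form has invariant factors (1).

Now H_k = ker ∂_k / im ∂_{k+1}, so:

  H_0: rank C_0 − rank ∂_1 = 7 − 6 = 1, and the invariant factors of ∂_1 are all 1, so H_0 ≅ Z.
  H_1: rank ker ∂_1 − rank ∂_2 = (9 − 6) − 1 = 2, and the invariant factors of ∂_2 are all 1, so H_1 ≅ Z^2.
  H_2: rank ker ∂_2 − rank ∂_3 = (1 − 1) − 0 = 0, and there is no ∂_3, so H_2 ≅ 0.

As a check, the Euler characteristic is 7 − 9 + 1 = -1, which agrees with 1 − 2 + 0 = -1.

H_0 = Z,  H_1 = Z^2,  H_2 = 0.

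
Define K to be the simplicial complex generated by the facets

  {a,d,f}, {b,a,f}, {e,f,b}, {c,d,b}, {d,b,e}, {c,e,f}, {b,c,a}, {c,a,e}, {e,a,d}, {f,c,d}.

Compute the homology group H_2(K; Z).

Order the vertices as a < b < c < d < e < f. Listing each simplex with vertices in this order, K has dimension 2 with simplices:

  0-simplices (6): a, b, c, d, e, f
  1-simplices (15): ab, ac, ad, ae, af, bc, bd, be, bf, cd, ce, cf, de, df, ef
  2-simplices (10): abc, abf, ace, ade, adf, bcd, bde, bef, cdf, cef

Hence C_0 ≅ Z^6, C_1 ≅ Z^15, C_2 ≅ Z^10.

Boundary ∂_1: C_1 → C_0 sends each edge [p,q] (with p < q) to q − p.
The 6×15 boundary matrix has rank 5 and Smith normal form diag(1,1,1,1,1).

Boundary ∂_2: C_2 → C_1 acts by ∂[p,q,r] = [q,r] − [p,r] + [p,q]. For instance
  ∂bcd = cd − bd + bc,
  ∂bef = ef − bf + be.
As a 15×10 matrix over Z this has rank 10, with invariant factors (1,1,1,1,1,1,1,1,1,2).

Computing H_k = (kernel of ∂_k) / (image of ∂_{k+1}):

  H_2: rank ker ∂_2 − rank ∂_3 = (10 − 10) − 0 = 0, and there is no ∂_3, so H_2 = 0.

H_2 = 0.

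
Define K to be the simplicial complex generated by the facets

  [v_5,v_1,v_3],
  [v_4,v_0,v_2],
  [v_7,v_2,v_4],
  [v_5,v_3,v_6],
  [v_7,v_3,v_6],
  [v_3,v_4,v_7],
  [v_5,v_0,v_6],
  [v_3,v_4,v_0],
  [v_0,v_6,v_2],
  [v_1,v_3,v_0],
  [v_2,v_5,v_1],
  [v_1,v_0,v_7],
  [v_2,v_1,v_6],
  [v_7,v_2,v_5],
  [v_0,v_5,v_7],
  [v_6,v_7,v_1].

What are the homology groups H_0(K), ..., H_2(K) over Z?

Fix the vertex order v_0 < v_1 < v_2 < v_3 < v_4 < v_5 < v_6 < v_7 and write every simplex with vertices in increasing order. Then dim K = 2 and the simplices of K are:

  0-simplices (8): [v_0], [v_1], [v_2], [v_3], [v_4], [v_5], [v_6], [v_7]
  1-simplices (24): (24 of them)
  2-simplices (16): (16 of them)

so the chain groups are C_0 ≅ Z^8, C_1 ≅ Z^24, C_2 ≅ Z^16.

Boundary ∂_1: C_1 → C_0 maps an edge to its endpoints' difference, ∂[p,q] = q − p. For instance
  ∂[v_1,v_5] = [v_5] − [v_1].
The resulting 8×24 matrix has rank 7, and its Smith normal form has invariant factors (1,1,1,1,1,1,1).

Boundary ∂_2: C_2 → C_1 acts by ∂[p,q,r] = [q,r] − [p,r] + [p,q]. For instance
  ∂[v_0,v_2,v_4] = [v_2,v_4] − [v_0,v_4] + [v_0,v_2],
  ∂[v_1,v_3,v_5] = [v_3,v_5] − [v_1,v_5] + [v_1,v_3].
As a 24×16 matrix over Z this has rank 15, with invariant factors (1,1,1,1,1,1,1,1,1,1,1,1,1,1,1).

Computing H_k = (kernel of ∂_k) / (image of ∂_{k+1}):

  H_0: rank C_0 − rank ∂_1 = 8 − 7 = 1, and the invariant factors of ∂_1 are all 1, so H_0 ≅ Z.
  H_1: rank ker ∂_1 − rank ∂_2 = (24 − 7) − 15 = 2, and the invariant factors of ∂_2 are all 1, so H_1 ≅ Z^2.
  H_2: rank ker ∂_2 − rank ∂_3 = (16 − 15) − 0 = 1, and there is no ∂_3, so H_2 ≅ Z.

As a check, the Euler characteristic is 8 − 24 + 16 = 0, which agrees with 1 − 2 + 1 = 0.
(K is a triangulation of the torus T^2.)

H_0 ≅ Z,  H_1 ≅ Z^2,  H_2 ≅ Z.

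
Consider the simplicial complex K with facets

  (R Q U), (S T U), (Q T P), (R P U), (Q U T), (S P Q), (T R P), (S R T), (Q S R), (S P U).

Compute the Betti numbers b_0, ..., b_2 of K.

b_0 = 1, b_1 = 0, b_2 = 0.

Fix the vertex order P < Q < R < S < T < U and write every simplex with vertices in increasing order. Then dim K = 2 and the simplices of K are:

  0-simplices (6): P, Q, R, S, T, U
  1-simplices (15): PQ, PR, PS, PT, PU, QR, QS, QT, QU, RS, RT, RU, ST, SU, TU
  2-simplices (10): PQS, PQT, PRT, PRU, PSU, QRS, QRU, QTU, RST, STU

Hence C_0 ≅ Z^6, C_1 ≅ Z^15, C_2 ≅ Z^10.

Boundary ∂_1: C_1 → C_0 maps an edge to its endpoints' difference, ∂[p,q] = q − p.
The 6×15 boundary matrix has rank 5 and Smith normal form diag(1,1,1,1,1).

∂_2: C_2 → C_1 maps a triangle to the signed sum of its edges. For instance
  ∂PSU = SU − PU + PS,
  ∂PRT = RT − PT + PR.
As a 15×10 matrix over Z this has rank 10, with invariant factors (1,1,1,1,1,1,1,1,1,2).

Computing H_k = (kernel of ∂_k) / (image of ∂_{k+1}):

  H_0: rank C_0 − rank ∂_1 = 6 − 5 = 1, and the invariant factors of ∂_1 are all 1, so H_0 ≅ Z.
  H_1: rank ker ∂_1 − rank ∂_2 = (15 − 5) − 10 = 0, and ∂_2 has invariant factor 2 > 1, so H_1 ≅ Z/2Z.
  H_2: rank ker ∂_2 − rank ∂_3 = (10 − 10) − 0 = 0, and there is no ∂_3, so H_2 ≅ 0.

Hence the Betti numbers are b_0 = 1, b_1 = 0, b_2 = 0.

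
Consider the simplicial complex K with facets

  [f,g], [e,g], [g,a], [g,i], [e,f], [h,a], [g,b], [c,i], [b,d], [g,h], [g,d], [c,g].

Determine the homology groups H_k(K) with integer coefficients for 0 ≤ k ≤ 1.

H_0 = Z,  H_1 = Z^4.

Order the vertices as a < b < c < d < e < f < g < h < i. Listing each simplex with vertices in this order, K has dimension 1 with simplices:

  0-simplices (9): a, b, c, d, e, f, g, h, i
  1-simplices (12): ag, ah, bd, bg, cg, ci, dg, ef, eg, fg, gh, gi

Hence C_0 ≅ Z^9, C_1 ≅ Z^12.

The boundary map ∂_1: C_1 → C_0 is given by ∂[p,q] = [q] − [p].
As a 9×12 matrix over Z this has rank 8, with invariant factors (1,1,1,1,1,1,1,1).

Computing H_k = (kernel of ∂_k) / (image of ∂_{k+1}):

  H_0: rank C_0 − rank ∂_1 = 9 − 8 = 1, and the invariant factors of ∂_1 are all 1, so H_0 = Z.
  H_1: rank ker ∂_1 − rank ∂_2 = (12 − 8) − 0 = 4, and there is no ∂_2, so H_1 = Z^4.

As a check, the Euler characteristic is 9 − 12 = -3, which agrees with 1 − 4 = -3.
(K is a triangulation of a wedge of 4 circles.)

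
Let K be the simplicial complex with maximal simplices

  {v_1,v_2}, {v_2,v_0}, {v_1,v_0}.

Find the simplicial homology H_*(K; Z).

We work with the vertex ordering v_0 < v_1 < v_2. The simplices of K, each written with vertices in increasing order, are:

  0-simplices (3): [v_0], [v_1], [v_2]
  1-simplices (3): [v_0,v_1], [v_0,v_2], [v_1,v_2]

so the chain groups are C_0 ≅ Z^3, C_1 ≅ Z^3.

∂_1: C_1 → C_0 is given by ∂[p,q] = [q] − [p].
The 3×3 boundary matrix has rank 2 and Smith normal form diag(1,1).

Computing H_k = (kernel of ∂_k) / (image of ∂_{k+1}):

  H_0: rank C_0 − rank ∂_1 = 3 − 2 = 1, and the invariant factors of ∂_1 are all 1, so H_0 = Z.
  H_1: rank ker ∂_1 − rank ∂_2 = (3 − 2) − 0 = 1, and there is no ∂_2, so H_1 = Z.

As a check, the Euler characteristic is 3 − 3 = 0, which agrees with 1 − 1 = 0.

H_0 = Z,  H_1 = Z.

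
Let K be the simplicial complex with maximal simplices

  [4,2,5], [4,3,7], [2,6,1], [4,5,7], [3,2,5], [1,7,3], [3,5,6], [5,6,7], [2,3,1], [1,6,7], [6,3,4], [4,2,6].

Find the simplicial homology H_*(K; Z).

Order the vertices as 1 < 2 < 3 < 4 < 5 < 6 < 7. Listing each simplex with vertices in this order, K has dimension 2 with simplices:

  0-simplices (7): [1], [2], [3], [4], [5], [6], [7]
  1-simplices (18): [1,2], [1,3], [1,6], [1,7], [2,3], [2,4], [2,5], [2,6], [3,4], [3,5], [3,6], [3,7], [4,5], [4,6], [4,7], [5,6], [5,7], [6,7]
  2-simplices (12): [1,2,3], [1,2,6], [1,3,7], [1,6,7], [2,3,5], [2,4,5], [2,4,6], [3,4,6], [3,4,7], [3,5,6], [4,5,7], [5,6,7]

so the chain groups are C_0 ≅ Z^7, C_1 ≅ Z^18, C_2 ≅ Z^12.

Boundary ∂_1: C_1 → C_0 is given by ∂[p,q] = [q] − [p].
As a 7×18 matrix over Z this has rank 6, with invariant factors (1,1,1,1,1,1).

Boundary ∂_2: C_2 → C_1 sends each 2-simplex [p,q,r] to [q,r] − [p,r] + [p,q]. For instance
  ∂[1,2,6] = [2,6] − [1,6] + [1,2],
  ∂[2,4,6] = [4,6] − [2,6] + [2,4].
As a 18×12 matrix over Z this has rank 12, with invariant factors (1,1,1,1,1,1,1,1,1,1,1,2).

Computing H_k = (kernel of ∂_k) / (image of ∂_{k+1}):

  H_0: rank C_0 − rank ∂_1 = 7 − 6 = 1, and the invariant factors of ∂_1 are all 1, so H_0 ≅ Z.
  H_1: rank ker ∂_1 − rank ∂_2 = (18 − 6) − 12 = 0, and ∂_2 has invariant factor 2 > 1, so H_1 ≅ Z/2Z.
  H_2: rank ker ∂_2 − rank ∂_3 = (12 − 12) − 0 = 0, and there is no ∂_3, so H_2 ≅ 0.

As a check, the Euler characteristic is 7 − 18 + 12 = 1, which agrees with 1 − 0 + 0 = 1.
(K is a triangulation of the real projective plane RP^2.)

H_0 ≅ Z,  H_1 ≅ Z/2Z,  H_2 = 0.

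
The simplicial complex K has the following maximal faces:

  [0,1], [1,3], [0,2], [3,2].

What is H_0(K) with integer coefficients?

H_0 = Z.

Take the total order 0 < 1 < 2 < 3 on the vertex set. Then K (dimension 1) consists of the simplices:

  0-simplices (4): [0], [1], [2], [3]
  1-simplices (4): [0,1], [0,2], [1,3], [2,3]

Hence C_0 ≅ Z^4, C_1 ≅ Z^4.

∂_1: C_1 → C_0 maps an edge to its endpoints' difference, ∂[p,q] = q − p. For instance
  ∂[0,2] = [2] − [0].
The 4×4 boundary matrix has rank 3 and Smith normal form diag(1,1,1).

Computing H_k = (kernel of ∂_k) / (image of ∂_{k+1}):

  H_0: rank C_0 − rank ∂_1 = 4 − 3 = 1, and the invariant factors of ∂_1 are all 1, so H_0 ≅ Z.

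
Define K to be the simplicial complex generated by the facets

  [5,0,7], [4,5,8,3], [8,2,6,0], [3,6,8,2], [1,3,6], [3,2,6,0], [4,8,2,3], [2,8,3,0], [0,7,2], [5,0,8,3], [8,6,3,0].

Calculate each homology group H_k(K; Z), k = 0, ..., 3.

H_0 = Z,  H_1 = 0,  H_2 = 0,  H_3 = Z.

We work with the vertex ordering 0 < 1 < 2 < 3 < 4 < 5 < 6 < 7 < 8. The simplices of K, each written with vertices in increasing order, are:

  0-simplices (9): [0], [1], [2], [3], [4], [5], [6], [7], [8]
  1-simplices (22): [0,2], [0,3], [0,5], [0,6], [0,7], [0,8], [1,3], [1,6], [2,3], [2,4], [2,6], [2,7], [2,8], [3,4], [3,5], [3,6], [3,8], [4,5], [4,8], [5,7], [5,8], [6,8]
  2-simplices (21): (21 of them)
  3-simplices (8): [0,2,3,6], [0,2,3,8], [0,2,6,8], [0,3,5,8], [0,3,6,8], [2,3,4,8], [2,3,6,8], [3,4,5,8]

so the chain groups are C_0 ≅ Z^9, C_1 ≅ Z^22, C_2 ≅ Z^21, C_3 ≅ Z^8.

The boundary map ∂_1: C_1 → C_0 sends each edge [p,q] (with p < q) to q − p. For instance
  ∂[2,3] = [3] − [2].
This gives a 9×22 integer matrix of rank 8; reducing to Smith normal form yields diagonal entries (1,1,1,1,1,1,1,1).

Boundary ∂_2: C_2 → C_1 maps a triangle to the signed sum of its edges. For instance
  ∂[0,6,8] = [6,8] − [0,8] + [0,6],
  ∂[3,5,8] = [5,8] − [3,8] + [3,5].
As a 22×21 matrix over Z this has rank 14, with invariant factors (1,1,1,1,1,1,1,1,1,1,1,1,1,1).

The boundary map ∂_3: C_3 → C_2 sends each 3-simplex σ to the alternating sum Σ_i (−1)^i (σ with its i-th vertex removed). For instance
  ∂[3,4,5,8] = [4,5,8] − [3,5,8] + [3,4,8] − [3,4,5],
  ∂[0,2,3,6] = [2,3,6] − [0,3,6] + [0,2,6] − [0,2,3].
This gives a 21×8 integer matrix of rank 7; reducing to Smith normal form yields diagonal entries (1,1,1,1,1,1,1).

From H_k ≅ ker(∂_k) / im(∂_{k+1}) we obtain:

  H_0: rank C_0 − rank ∂_1 = 9 − 8 = 1, and the invariant factors of ∂_1 are all 1, so H_0 = Z.
  H_1: rank ker ∂_1 − rank ∂_2 = (22 − 8) − 14 = 0, and the invariant factors of ∂_2 are all 1, so H_1 = 0.
  H_2: rank ker ∂_2 − rank ∂_3 = (21 − 14) − 7 = 0, and the invariant factors of ∂_3 are all 1, so H_2 = 0.
  H_3: rank ker ∂_3 − rank ∂_4 = (8 − 7) − 0 = 1, and there is no ∂_4, so H_3 = Z.

As a check, the Euler characteristic is 9 − 22 + 21 − 8 = 0, which agrees with 1 − 0 + 0 − 1 = 0.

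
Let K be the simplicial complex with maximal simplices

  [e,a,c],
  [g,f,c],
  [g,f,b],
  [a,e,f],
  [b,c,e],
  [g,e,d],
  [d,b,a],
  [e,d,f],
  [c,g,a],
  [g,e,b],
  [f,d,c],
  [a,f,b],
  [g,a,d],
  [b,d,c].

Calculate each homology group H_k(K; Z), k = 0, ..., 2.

Fix the vertex order a < b < c < d < e < f < g and write every simplex with vertices in increasing order. Then dim K = 2 and the simplices of K are:

  0-simplices (7): a, b, c, d, e, f, g
  1-simplices (21): ab, ac, ad, ae, af, ag, bc, bd, be, bf, bg, cd, ce, cf, cg, de, df, dg, ef, eg, fg
  2-simplices (14): abd, abf, ace, acg, adg, aef, bcd, bce, beg, bfg, cdf, cfg, def, deg

so the chain groups are C_0 ≅ Z^7, C_1 ≅ Z^21, C_2 ≅ Z^14.

∂_1: C_1 → C_0 maps an edge to its endpoints' difference, ∂[p,q] = q − p. For instance
  ∂de = e − d.
As a 7×21 matrix over Z this has rank 6, with invariant factors (1,1,1,1,1,1).

Boundary ∂_2: C_2 → C_1 acts by ∂[p,q,r] = [q,r] − [p,r] + [p,q]. For instance
  ∂ace = ce − ae + ac,
  ∂adg = dg − ag + ad.
The resulting 21×14 matrix has rank 13, and its Smith normal form has invariant factors (1,1,1,1,1,1,1,1,1,1,1,1,1).

Computing H_k = (kernel of ∂_k) / (image of ∂_{k+1}):

  H_0: rank C_0 − rank ∂_1 = 7 − 6 = 1, and the invariant factors of ∂_1 are all 1, so H_0 = Z.
  H_1: rank ker ∂_1 − rank ∂_2 = (21 − 6) − 13 = 2, and the invariant factors of ∂_2 are all 1, so H_1 = Z^2.
  H_2: rank ker ∂_2 − rank ∂_3 = (14 − 13) − 0 = 1, and there is no ∂_3, so H_2 = Z.

As a check, the Euler characteristic is 7 − 21 + 14 = 0, which agrees with 1 − 2 + 1 = 0.

H_0 = Z,  H_1 = Z^2,  H_2 = Z.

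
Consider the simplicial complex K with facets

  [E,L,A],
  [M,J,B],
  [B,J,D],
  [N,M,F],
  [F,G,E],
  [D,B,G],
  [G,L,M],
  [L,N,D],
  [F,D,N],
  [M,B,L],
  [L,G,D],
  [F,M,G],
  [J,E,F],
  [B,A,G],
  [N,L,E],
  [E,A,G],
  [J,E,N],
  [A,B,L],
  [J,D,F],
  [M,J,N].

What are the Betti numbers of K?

Order the vertices as A < B < D < E < F < G < J < L < M < N. Listing each simplex with vertices in this order, K has dimension 2 with simplices:

  0-simplices (10): A, B, D, E, F, G, J, L, M, N
  1-simplices (30): AB, AE, AG, AL, BD, BG, BJ, BL, BM, DF, DG, DJ, DL, DN, EF, EG, EJ, EL, EN, FG, FJ, FM, FN, GL, GM, JM, JN, LM, LN, MN
  2-simplices (20): ABG, ABL, AEG, AEL, BDG, BDJ, BJM, BLM, DFJ, DFN, DGL, DLN, EFG, EFJ, EJN, ELN, FGM, FMN, GLM, JMN

so the chain groups are C_0 ≅ Z^10, C_1 ≅ Z^30, C_2 ≅ Z^20.

∂_1: C_1 → C_0 maps an edge to its endpoints' difference, ∂[p,q] = q − p.
The resulting 10×30 matrix has rank 9, and its Smith normal form has invariant factors (1,1,1,1,1,1,1,1,1).

The boundary map ∂_2: C_2 → C_1 maps a triangle to the signed sum of its edges. For instance
  ∂BJM = JM − BM + BJ,
  ∂FMN = MN − FN + FM.
As a 30×20 matrix over Z this has rank 20, with invariant factors (1,1,1,1,1,1,1,1,1,1,1,1,1,1,1,1,1,1,1,2).

Computing H_k = (kernel of ∂_k) / (image of ∂_{k+1}):

  H_0: rank C_0 − rank ∂_1 = 10 − 9 = 1, and the invariant factors of ∂_1 are all 1, so H_0 ≅ Z.
  H_1: rank ker ∂_1 − rank ∂_2 = (30 − 9) − 20 = 1, and ∂_2 has invariant factor 2 > 1, so H_1 ≅ Z ⊕ Z/2Z.
  H_2: rank ker ∂_2 − rank ∂_3 = (20 − 20) − 0 = 0, and there is no ∂_3, so H_2 ≅ 0.

As a check, the Euler characteristic is 10 − 30 + 20 = 0, which agrees with 1 − 1 + 0 = 0.

Hence the Betti numbers are b_0 = 1, b_1 = 1, b_2 = 0.

b_0 = 1, b_1 = 1, b_2 = 0.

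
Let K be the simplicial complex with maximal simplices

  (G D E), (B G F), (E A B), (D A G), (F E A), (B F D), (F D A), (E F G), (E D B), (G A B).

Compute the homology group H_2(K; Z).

We work with the vertex ordering A < B < D < E < F < G. The simplices of K, each written with vertices in increasing order, are:

  0-simplices (6): A, B, D, E, F, G
  1-simplices (15): AB, AD, AE, AF, AG, BD, BE, BF, BG, DE, DF, DG, EF, EG, FG
  2-simplices (10): ABE, ABG, ADF, ADG, AEF, BDE, BDF, BFG, DEG, EFG

Hence C_0 ≅ Z^6, C_1 ≅ Z^15, C_2 ≅ Z^10.

∂_1: C_1 → C_0 sends each edge [p,q] (with p < q) to q − p.
As a 6×15 matrix over Z this has rank 5, with invariant factors (1,1,1,1,1).

Boundary ∂_2: C_2 → C_1 maps a triangle to the signed sum of its edges. For instance
  ∂ADF = DF − AF + AD,
  ∂BFG = FG − BG + BF.
This gives a 15×10 integer matrix of rank 10; reducing to Smith normal form yields diagonal entries (1,1,1,1,1,1,1,1,1,2).

From H_k ≅ ker(∂_k) / im(∂_{k+1}) we obtain:

  H_2: rank ker ∂_2 − rank ∂_3 = (10 − 10) − 0 = 0, and there is no ∂_3, so H_2 = 0.

H_2 ≅ 0.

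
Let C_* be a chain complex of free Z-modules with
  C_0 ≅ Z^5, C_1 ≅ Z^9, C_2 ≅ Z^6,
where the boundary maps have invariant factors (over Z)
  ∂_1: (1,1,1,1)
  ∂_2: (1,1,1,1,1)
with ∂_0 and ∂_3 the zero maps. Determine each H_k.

H_0 = Z,  H_1 = 0,  H_2 = Z.

H_0: b_0 = 5 − 0 − 4 = 1; torsion from ∂_1 factors > 1: none. So H_0 = Z.
H_1: b_1 = 9 − 4 − 5 = 0; torsion from ∂_2 factors > 1: none. So H_1 = 0.
H_2: b_2 = 6 − 5 − 0 = 1; torsion from ∂_3 factors > 1: none. So H_2 = Z.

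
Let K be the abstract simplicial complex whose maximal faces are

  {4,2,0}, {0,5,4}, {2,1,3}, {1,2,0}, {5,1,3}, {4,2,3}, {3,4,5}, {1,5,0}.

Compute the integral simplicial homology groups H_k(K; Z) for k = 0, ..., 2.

H_0 ≅ Z,  H_1 = 0,  H_2 ≅ Z.

K has 6 vertices, 12 edges, 8 triangles.
rank ∂_0 = 0, rank ∂_1 = 5 ⇒ b_0 = 6 − 0 − 5 = 1; all invariant factors of ∂_1 are 1 so no torsion. So H_0 ≅ Z.
rank ∂_1 = 5, rank ∂_2 = 7 ⇒ b_1 = 12 − 5 − 7 = 0; all invariant factors of ∂_2 are 1 so no torsion. So H_1 ≅ 0.
rank ∂_2 = 7, rank ∂_3 = 0 ⇒ b_2 = 8 − 7 − 0 = 1. So H_2 ≅ Z.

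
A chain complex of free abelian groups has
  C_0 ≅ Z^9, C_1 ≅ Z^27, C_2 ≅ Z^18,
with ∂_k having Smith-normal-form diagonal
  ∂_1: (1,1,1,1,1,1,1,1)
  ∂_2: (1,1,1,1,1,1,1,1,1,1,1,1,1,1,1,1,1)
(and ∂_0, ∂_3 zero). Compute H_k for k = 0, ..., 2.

H_0 = Z,  H_1 = Z^2,  H_2 = Z.

H_0: b_0 = 9 − 0 − 8 = 1; torsion from ∂_1 factors > 1: none. So H_0 = Z.
H_1: b_1 = 27 − 8 − 17 = 2; torsion from ∂_2 factors > 1: none. So H_1 = Z^2.
H_2: b_2 = 18 − 17 − 0 = 1; torsion from ∂_3 factors > 1: none. So H_2 = Z.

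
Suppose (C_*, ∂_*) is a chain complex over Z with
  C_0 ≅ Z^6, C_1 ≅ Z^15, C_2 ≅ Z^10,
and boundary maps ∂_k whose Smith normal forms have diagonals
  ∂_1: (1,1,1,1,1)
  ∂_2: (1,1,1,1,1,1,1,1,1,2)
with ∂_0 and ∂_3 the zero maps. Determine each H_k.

H_0: b_0 = 6 − 0 − 5 = 1; torsion from ∂_1 factors > 1: none. So H_0 ≅ Z.
H_1: b_1 = 15 − 5 − 10 = 0; torsion from ∂_2 factors > 1: [2]. So H_1 ≅ Z_2.
H_2: b_2 = 10 − 10 − 0 = 0; torsion from ∂_3 factors > 1: none. So H_2 ≅ 0.

H_0 ≅ Z,  H_1 ≅ Z_2,  H_2 = 0.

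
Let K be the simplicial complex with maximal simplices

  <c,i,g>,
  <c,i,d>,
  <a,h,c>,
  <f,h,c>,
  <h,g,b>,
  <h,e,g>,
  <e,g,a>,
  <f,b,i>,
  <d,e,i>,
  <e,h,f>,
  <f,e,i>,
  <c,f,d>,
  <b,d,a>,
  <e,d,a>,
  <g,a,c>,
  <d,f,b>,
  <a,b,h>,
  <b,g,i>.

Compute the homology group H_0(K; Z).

H_0 = Z.

Take the total order a < b < c < d < e < f < g < h < i on the vertex set. Then K (dimension 2) consists of the simplices:

  0-simplices (9): a, b, c, d, e, f, g, h, i
  1-simplices (27): ab, ac, ad, ae, ag, ah, bd, bf, bg, bh, bi, cd, cf, cg, ch, ci, de, df, di, ef, eg, eh, ei, fh, fi, gh, gi
  2-simplices (18): abd, abh, acg, ach, ade, aeg, bdf, bfi, bgh, bgi, cdf, cdi, cfh, cgi, dei, efh, efi, egh

giving chain groups C_0 ≅ Z^9, C_1 ≅ Z^27, C_2 ≅ Z^18.

The boundary map ∂_1: C_1 → C_0 sends each edge [p,q] (with p < q) to q − p.
The resulting 9×27 matrix has rank 8, and its Smith normal form has invariant factors (1,1,1,1,1,1,1,1).

The boundary map ∂_2: C_2 → C_1 acts by ∂[p,q,r] = [q,r] − [p,r] + [p,q]. For instance
  ∂efi = fi − ei + ef,
  ∂ach = ch − ah + ac.
The 27×18 boundary matrix has rank 18 and Smith normal form diag(1,1,1,1,1,1,1,1,1,1,1,1,1,1,1,1,1,2).

Computing H_k = (kernel of ∂_k) / (image of ∂_{k+1}):

  H_0: rank C_0 − rank ∂_1 = 9 − 8 = 1, and the invariant factors of ∂_1 are all 1, so H_0 ≅ Z.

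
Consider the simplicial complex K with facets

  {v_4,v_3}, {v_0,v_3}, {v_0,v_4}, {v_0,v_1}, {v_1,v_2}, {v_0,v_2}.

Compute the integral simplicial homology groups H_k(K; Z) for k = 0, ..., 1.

H_0 ≅ Z,  H_1 ≅ Z^2.

We work with the vertex ordering v_0 < v_1 < v_2 < v_3 < v_4. The simplices of K, each written with vertices in increasing order, are:

  0-simplices (5): [v_0], [v_1], [v_2], [v_3], [v_4]
  1-simplices (6): [v_0,v_1], [v_0,v_2], [v_0,v_3], [v_0,v_4], [v_1,v_2], [v_3,v_4]

so the chain groups are C_0 ≅ Z^5, C_1 ≅ Z^6.

Boundary ∂_1: C_1 → C_0 sends each edge [p,q] (with p < q) to q − p. For instance
  ∂[v_0,v_3] = [v_3] − [v_0].
This gives a 5×6 integer matrix of rank 4; reducing to Smith normal form yields diagonal entries (1,1,1,1).

Reading off H_k = ker ∂_k / im ∂_{k+1}:

  H_0: rank C_0 − rank ∂_1 = 5 − 4 = 1, and the invariant factors of ∂_1 are all 1, so H_0 ≅ Z.
  H_1: rank ker ∂_1 − rank ∂_2 = (6 − 4) − 0 = 2, and there is no ∂_2, so H_1 ≅ Z^2.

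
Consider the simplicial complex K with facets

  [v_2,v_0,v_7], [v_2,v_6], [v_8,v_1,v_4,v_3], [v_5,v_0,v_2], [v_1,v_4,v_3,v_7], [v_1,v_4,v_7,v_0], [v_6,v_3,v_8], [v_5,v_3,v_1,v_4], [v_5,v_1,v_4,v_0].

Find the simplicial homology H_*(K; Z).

H_0 ≅ Z,  H_1 ≅ Z,  H_2 = 0,  H_3 = 0.

K has 9 vertices, 22 edges, 18 triangles, 5 3-simplices.
rank ∂_0 = 0, rank ∂_1 = 8 ⇒ b_0 = 9 − 0 − 8 = 1; all invariant factors of ∂_1 are 1 so no torsion. So H_0 = Z.
rank ∂_1 = 8, rank ∂_2 = 13 ⇒ b_1 = 22 − 8 − 13 = 1; all invariant factors of ∂_2 are 1 so no torsion. So H_1 = Z.
rank ∂_2 = 13, rank ∂_3 = 5 ⇒ b_2 = 18 − 13 − 5 = 0; all invariant factors of ∂_3 are 1 so no torsion. So H_2 = 0.
rank ∂_3 = 5, rank ∂_4 = 0 ⇒ b_3 = 5 − 5 − 0 = 0. So H_3 = 0.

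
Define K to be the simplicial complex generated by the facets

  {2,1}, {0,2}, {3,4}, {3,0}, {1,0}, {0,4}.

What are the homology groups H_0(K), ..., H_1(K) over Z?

H_0 = Z,  H_1 = Z^2.

Order the vertices as 0 < 1 < 2 < 3 < 4. Listing each simplex with vertices in this order, K has dimension 1 with simplices:

  0-simplices (5): [0], [1], [2], [3], [4]
  1-simplices (6): [0,1], [0,2], [0,3], [0,4], [1,2], [3,4]

Hence C_0 ≅ Z^5, C_1 ≅ Z^6.

∂_1: C_1 → C_0 maps an edge to its endpoints' difference, ∂[p,q] = q − p. For instance
  ∂[0,4] = [4] − [0].
The 5×6 boundary matrix has rank 4 and Smith normal form diag(1,1,1,1).

Reading off H_k = ker ∂_k / im ∂_{k+1}:

  H_0: rank C_0 − rank ∂_1 = 5 − 4 = 1, and the invariant factors of ∂_1 are all 1, so H_0 ≅ Z.
  H_1: rank ker ∂_1 − rank ∂_2 = (6 − 4) − 0 = 2, and there is no ∂_2, so H_1 ≅ Z^2.

(K is a triangulation of a wedge of 2 circles.)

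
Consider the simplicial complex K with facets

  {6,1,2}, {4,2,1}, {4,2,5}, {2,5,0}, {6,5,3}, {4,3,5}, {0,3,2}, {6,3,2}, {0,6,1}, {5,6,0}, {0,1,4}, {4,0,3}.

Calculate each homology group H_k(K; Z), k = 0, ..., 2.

H_0 ≅ Z,  H_1 ≅ Z/2,  H_2 = 0.

Take the total order 0 < 1 < 2 < 3 < 4 < 5 < 6 on the vertex set. Then K (dimension 2) consists of the simplices:

  0-simplices (7): [0], [1], [2], [3], [4], [5], [6]
  1-simplices (18): [0,1], [0,2], [0,3], [0,4], [0,5], [0,6], [1,2], [1,4], [1,6], [2,3], [2,4], [2,5], [2,6], [3,4], [3,5], [3,6], [4,5], [5,6]
  2-simplices (12): [0,1,4], [0,1,6], [0,2,3], [0,2,5], [0,3,4], [0,5,6], [1,2,4], [1,2,6], [2,3,6], [2,4,5], [3,4,5], [3,5,6]

giving chain groups C_0 ≅ Z^7, C_1 ≅ Z^18, C_2 ≅ Z^12.

Boundary ∂_1: C_1 → C_0 is given by ∂[p,q] = [q] − [p]. For instance
  ∂[0,5] = [5] − [0].
The 7×18 boundary matrix has rank 6 and Smith normal form diag(1,1,1,1,1,1).

Boundary ∂_2: C_2 → C_1 sends each 2-simplex [p,q,r] to [q,r] − [p,r] + [p,q]. For instance
  ∂[1,2,6] = [2,6] − [1,6] + [1,2],
  ∂[0,1,6] = [1,6] − [0,6] + [0,1].
The 18×12 boundary matrix has rank 12 and Smith normal form diag(1,1,1,1,1,1,1,1,1,1,1,2).

Reading off H_k = ker ∂_k / im ∂_{k+1}:

  H_0: rank C_0 − rank ∂_1 = 7 − 6 = 1, and the invariant factors of ∂_1 are all 1, so H_0 ≅ Z.
  H_1: rank ker ∂_1 − rank ∂_2 = (18 − 6) − 12 = 0, and ∂_2 has invariant factor 2 > 1, so H_1 ≅ Z/2.
  H_2: rank ker ∂_2 − rank ∂_3 = (12 − 12) − 0 = 0, and there is no ∂_3, so H_2 ≅ 0.

As a check, the Euler characteristic is 7 − 18 + 12 = 1, which agrees with 1 − 0 + 0 = 1.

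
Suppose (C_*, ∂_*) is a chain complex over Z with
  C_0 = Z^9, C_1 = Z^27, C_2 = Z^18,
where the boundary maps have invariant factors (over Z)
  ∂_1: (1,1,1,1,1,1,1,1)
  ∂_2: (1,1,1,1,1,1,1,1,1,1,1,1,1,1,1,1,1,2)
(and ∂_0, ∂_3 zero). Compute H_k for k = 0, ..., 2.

H_0 ≅ Z,  H_1 ≅ Z ⊕ Z/2,  H_2 = 0.

H_0: b_0 = 9 − 0 − 8 = 1; torsion from ∂_1 factors > 1: none. So H_0 ≅ Z.
H_1: b_1 = 27 − 8 − 18 = 1; torsion from ∂_2 factors > 1: [2]. So H_1 ≅ Z ⊕ Z/2.
H_2: b_2 = 18 − 18 − 0 = 0; torsion from ∂_3 factors > 1: none. So H_2 ≅ 0.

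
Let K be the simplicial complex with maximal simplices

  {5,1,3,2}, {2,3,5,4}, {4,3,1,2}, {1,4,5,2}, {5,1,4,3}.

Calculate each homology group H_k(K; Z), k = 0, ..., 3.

H_0 = Z,  H_1 = 0,  H_2 = 0,  H_3 = Z.

Fix the vertex order 1 < 2 < 3 < 4 < 5 and write every simplex with vertices in increasing order. Then dim K = 3 and the simplices of K are:

  0-simplices (5): [1], [2], [3], [4], [5]
  1-simplices (10): [1,2], [1,3], [1,4], [1,5], [2,3], [2,4], [2,5], [3,4], [3,5], [4,5]
  2-simplices (10): [1,2,3], [1,2,4], [1,2,5], [1,3,4], [1,3,5], [1,4,5], [2,3,4], [2,3,5], [2,4,5], [3,4,5]
  3-simplices (5): [1,2,3,4], [1,2,3,5], [1,2,4,5], [1,3,4,5], [2,3,4,5]

Hence C_0 ≅ Z^5, C_1 ≅ Z^10, C_2 ≅ Z^10, C_3 ≅ Z^5.

Boundary ∂_1: C_1 → C_0 is given by ∂[p,q] = [q] − [p]. For instance
  ∂[2,4] = [4] − [2].
The 5×10 boundary matrix has rank 4 and Smith normal form diag(1,1,1,1).

∂_2: C_2 → C_1 acts by ∂[p,q,r] = [q,r] − [p,r] + [p,q]. For instance
  ∂[1,3,4] = [3,4] − [1,4] + [1,3],
  ∂[3,4,5] = [4,5] − [3,5] + [3,4].
The 10×10 boundary matrix has rank 6 and Smith normal form diag(1,1,1,1,1,1).

The boundary map ∂_3: C_3 → C_2 sends each 3-simplex σ to the alternating sum Σ_i (−1)^i (σ with its i-th vertex removed). For instance
  ∂[1,3,4,5] = [3,4,5] − [1,4,5] + [1,3,5] − [1,3,4],
  ∂[1,2,3,4] = [2,3,4] − [1,3,4] + [1,2,4] − [1,2,3].
The resulting 10×5 matrix has rank 4, and its Smith normal form has invariant factors (1,1,1,1).

Now H_k = ker ∂_k / im ∂_{k+1}, so:

  H_0: rank C_0 − rank ∂_1 = 5 − 4 = 1, and the invariant factors of ∂_1 are all 1, so H_0 ≅ Z.
  H_1: rank ker ∂_1 − rank ∂_2 = (10 − 4) − 6 = 0, and the invariant factors of ∂_2 are all 1, so H_1 ≅ 0.
  H_2: rank ker ∂_2 − rank ∂_3 = (10 − 6) − 4 = 0, and the invariant factors of ∂_3 are all 1, so H_2 ≅ 0.
  H_3: rank ker ∂_3 − rank ∂_4 = (5 − 4) − 0 = 1, and there is no ∂_4, so H_3 ≅ Z.

As a check, the Euler characteristic is 5 − 10 + 10 − 5 = 0, which agrees with 1 − 0 + 0 − 1 = 0.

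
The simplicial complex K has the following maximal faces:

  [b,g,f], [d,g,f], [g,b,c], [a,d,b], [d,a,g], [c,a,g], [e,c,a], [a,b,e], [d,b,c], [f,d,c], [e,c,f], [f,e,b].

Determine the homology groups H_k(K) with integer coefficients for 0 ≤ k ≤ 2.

H_0 = Z,  H_1 = Z/2,  H_2 = 0.

Order the vertices as a < b < c < d < e < f < g. Listing each simplex with vertices in this order, K has dimension 2 with simplices:

  0-simplices (7): a, b, c, d, e, f, g
  1-simplices (18): ab, ac, ad, ae, ag, bc, bd, be, bf, bg, cd, ce, cf, cg, df, dg, ef, fg
  2-simplices (12): abd, abe, ace, acg, adg, bcd, bcg, bef, bfg, cdf, cef, dfg

giving chain groups C_0 ≅ Z^7, C_1 ≅ Z^18, C_2 ≅ Z^12.

The boundary map ∂_1: C_1 → C_0 sends each edge [p,q] (with p < q) to q − p. For instance
  ∂fg = g − f.
The resulting 7×18 matrix has rank 6, and its Smith normal form has invariant factors (1,1,1,1,1,1).

The boundary map ∂_2: C_2 → C_1 acts by ∂[p,q,r] = [q,r] − [p,r] + [p,q]. For instance
  ∂acg = cg − ag + ac,
  ∂dfg = fg − dg + df.
The resulting 18×12 matrix has rank 12, and its Smith normal form has invariant factors (1,1,1,1,1,1,1,1,1,1,1,2).

Computing H_k = (kernel of ∂_k) / (image of ∂_{k+1}):

  H_0: rank C_0 − rank ∂_1 = 7 − 6 = 1, and the invariant factors of ∂_1 are all 1, so H_0 ≅ Z.
  H_1: rank ker ∂_1 − rank ∂_2 = (18 − 6) − 12 = 0, and ∂_2 has invariant factor 2 > 1, so H_1 ≅ Z/2.
  H_2: rank ker ∂_2 − rank ∂_3 = (12 − 12) − 0 = 0, and there is no ∂_3, so H_2 ≅ 0.

As a check, the Euler characteristic is 7 − 18 + 12 = 1, which agrees with 1 − 0 + 0 = 1.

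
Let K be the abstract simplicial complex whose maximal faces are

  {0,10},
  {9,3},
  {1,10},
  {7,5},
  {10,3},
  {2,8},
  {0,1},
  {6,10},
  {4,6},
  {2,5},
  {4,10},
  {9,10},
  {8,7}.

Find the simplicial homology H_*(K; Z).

H_0 ≅ Z^2,  H_1 ≅ Z^4.

We work with the vertex ordering 0 < 1 < 2 < 3 < 4 < 5 < 6 < 7 < 8 < 9 < 10. The simplices of K, each written with vertices in increasing order, are:

  0-simplices (11): [0], [1], [2], [3], [4], [5], [6], [7], [8], [9], [10]
  1-simplices (13): [0,1], [0,10], [1,10], [2,5], [2,8], [3,9], [3,10], [4,6], [4,10], [5,7], [6,10], [7,8], [9,10]

giving chain groups C_0 ≅ Z^11, C_1 ≅ Z^13.

Boundary ∂_1: C_1 → C_0 sends each edge [p,q] (with p < q) to q − p. For instance
  ∂[1,10] = [10] − [1].
This gives a 11×13 integer matrix of rank 9; reducing to Smith normal form yields diagonal entries (1,1,1,1,1,1,1,1,1).

Reading off H_k = ker ∂_k / im ∂_{k+1}:

  H_0: rank C_0 − rank ∂_1 = 11 − 9 = 2, and the invariant factors of ∂_1 are all 1, so H_0 = Z^2.
  H_1: rank ker ∂_1 − rank ∂_2 = (13 − 9) − 0 = 4, and there is no ∂_2, so H_1 = Z^4.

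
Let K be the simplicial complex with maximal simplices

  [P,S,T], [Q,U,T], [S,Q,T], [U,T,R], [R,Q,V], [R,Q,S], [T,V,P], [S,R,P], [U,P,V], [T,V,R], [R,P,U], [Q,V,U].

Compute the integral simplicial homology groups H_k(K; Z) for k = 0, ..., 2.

H_0 ≅ Z,  H_1 ≅ Z/2,  H_2 = 0.

We work with the vertex ordering P < Q < R < S < T < U < V. The simplices of K, each written with vertices in increasing order, are:

  0-simplices (7): P, Q, R, S, T, U, V
  1-simplices (18): PR, PS, PT, PU, PV, QR, QS, QT, QU, QV, RS, RT, RU, RV, ST, TU, TV, UV
  2-simplices (12): PRS, PRU, PST, PTV, PUV, QRS, QRV, QST, QTU, QUV, RTU, RTV

giving chain groups C_0 ≅ Z^7, C_1 ≅ Z^18, C_2 ≅ Z^12.

Boundary ∂_1: C_1 → C_0 sends each edge [p,q] (with p < q) to q − p. For instance
  ∂RU = U − R.
The 7×18 boundary matrix has rank 6 and Smith normal form diag(1,1,1,1,1,1).

Boundary ∂_2: C_2 → C_1 acts by ∂[p,q,r] = [q,r] − [p,r] + [p,q]. For instance
  ∂PRU = RU − PU + PR,
  ∂QTU = TU − QU + QT.
The resulting 18×12 matrix has rank 12, and its Smith normal form has invariant factors (1,1,1,1,1,1,1,1,1,1,1,2).

Reading off H_k = ker ∂_k / im ∂_{k+1}:

  H_0: rank C_0 − rank ∂_1 = 7 − 6 = 1, and the invariant factors of ∂_1 are all 1, so H_0 = Z.
  H_1: rank ker ∂_1 − rank ∂_2 = (18 − 6) − 12 = 0, and ∂_2 has invariant factor 2 > 1, so H_1 = Z/2.
  H_2: rank ker ∂_2 − rank ∂_3 = (12 − 12) − 0 = 0, and there is no ∂_3, so H_2 = 0.

As a check, the Euler characteristic is 7 − 18 + 12 = 1, which agrees with 1 − 0 + 0 = 1.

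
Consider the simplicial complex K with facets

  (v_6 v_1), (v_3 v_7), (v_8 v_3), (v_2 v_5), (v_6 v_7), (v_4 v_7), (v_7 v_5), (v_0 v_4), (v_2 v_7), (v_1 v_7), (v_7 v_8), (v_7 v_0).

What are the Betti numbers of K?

Order the vertices as v_0 < v_1 < v_2 < v_3 < v_4 < v_5 < v_6 < v_7 < v_8. Listing each simplex with vertices in this order, K has dimension 1 with simplices:

  0-simplices (9): [v_0], [v_1], [v_2], [v_3], [v_4], [v_5], [v_6], [v_7], [v_8]
  1-simplices (12): [v_0,v_4], [v_0,v_7], [v_1,v_6], [v_1,v_7], [v_2,v_5], [v_2,v_7], [v_3,v_7], [v_3,v_8], [v_4,v_7], [v_5,v_7], [v_6,v_7], [v_7,v_8]

so the chain groups are C_0 ≅ Z^9, C_1 ≅ Z^12.

The boundary map ∂_1: C_1 → C_0 sends each edge [p,q] (with p < q) to q − p. For instance
  ∂[v_6,v_7] = [v_7] − [v_6].
As a 9×12 matrix over Z this has rank 8, with invariant factors (1,1,1,1,1,1,1,1).

Computing H_k = (kernel of ∂_k) / (image of ∂_{k+1}):

  H_0: rank C_0 − rank ∂_1 = 9 − 8 = 1, and the invariant factors of ∂_1 are all 1, so H_0 ≅ Z.
  H_1: rank ker ∂_1 − rank ∂_2 = (12 − 8) − 0 = 4, and there is no ∂_2, so H_1 ≅ Z^4.

As a check, the Euler characteristic is 9 − 12 = -3, which agrees with 1 − 4 = -3.
(K is a triangulation of a wedge of 4 circles.)

Hence the Betti numbers are b_0 = 1, b_1 = 4.

b_0 = 1, b_1 = 4.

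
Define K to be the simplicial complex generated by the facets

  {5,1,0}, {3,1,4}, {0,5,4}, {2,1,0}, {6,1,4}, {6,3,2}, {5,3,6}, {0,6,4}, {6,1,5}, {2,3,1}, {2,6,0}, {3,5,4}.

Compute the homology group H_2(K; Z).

Fix the vertex order 0 < 1 < 2 < 3 < 4 < 5 < 6 and write every simplex with vertices in increasing order. Then dim K = 2 and the simplices of K are:

  0-simplices (7): [0], [1], [2], [3], [4], [5], [6]
  1-simplices (18): [0,1], [0,2], [0,4], [0,5], [0,6], [1,2], [1,3], [1,4], [1,5], [1,6], [2,3], [2,6], [3,4], [3,5], [3,6], [4,5], [4,6], [5,6]
  2-simplices (12): [0,1,2], [0,1,5], [0,2,6], [0,4,5], [0,4,6], [1,2,3], [1,3,4], [1,4,6], [1,5,6], [2,3,6], [3,4,5], [3,5,6]

Hence C_0 ≅ Z^7, C_1 ≅ Z^18, C_2 ≅ Z^12.

The boundary map ∂_1: C_1 → C_0 maps an edge to its endpoints' difference, ∂[p,q] = q − p. For instance
  ∂[0,1] = [1] − [0].
As a 7×18 matrix over Z this has rank 6, with invariant factors (1,1,1,1,1,1).

The boundary map ∂_2: C_2 → C_1 sends each 2-simplex [p,q,r] to [q,r] − [p,r] + [p,q]. For instance
  ∂[3,4,5] = [4,5] − [3,5] + [3,4],
  ∂[0,1,2] = [1,2] − [0,2] + [0,1].
This gives a 18×12 integer matrix of rank 12; reducing to Smith normal form yields diagonal entries (1,1,1,1,1,1,1,1,1,1,1,2).

Computing H_k = (kernel of ∂_k) / (image of ∂_{k+1}):

  H_2: rank ker ∂_2 − rank ∂_3 = (12 − 12) − 0 = 0, and there is no ∂_3, so H_2 = 0.

(K is a triangulation of the real projective plane RP^2.)

H_2 = 0.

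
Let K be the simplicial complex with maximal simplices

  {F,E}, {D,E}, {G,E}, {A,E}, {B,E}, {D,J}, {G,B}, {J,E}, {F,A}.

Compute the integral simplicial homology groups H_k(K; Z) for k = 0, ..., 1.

Fix the vertex order A < B < D < E < F < G < J and write every simplex with vertices in increasing order. Then dim K = 1 and the simplices of K are:

  0-simplices (7): A, B, D, E, F, G, J
  1-simplices (9): AE, AF, BE, BG, DE, DJ, EF, EG, EJ

giving chain groups C_0 ≅ Z^7, C_1 ≅ Z^9.

Boundary ∂_1: C_1 → C_0 is given by ∂[p,q] = [q] − [p]. For instance
  ∂EF = F − E.
The resulting 7×9 matrix has rank 6, and its Smith normal form has invariant factors (1,1,1,1,1,1).

Computing H_k = (kernel of ∂_k) / (image of ∂_{k+1}):

  H_0: rank C_0 − rank ∂_1 = 7 − 6 = 1, and the invariant factors of ∂_1 are all 1, so H_0 ≅ Z.
  H_1: rank ker ∂_1 − rank ∂_2 = (9 − 6) − 0 = 3, and there is no ∂_2, so H_1 ≅ Z^3.

As a check, the Euler characteristic is 7 − 9 = -2, which agrees with 1 − 3 = -2.
(K is a triangulation of a wedge of 3 circles.)

H_0 = Z,  H_1 = Z^3.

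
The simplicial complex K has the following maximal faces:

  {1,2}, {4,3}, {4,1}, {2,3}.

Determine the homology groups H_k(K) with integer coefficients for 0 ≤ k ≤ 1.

H_0 ≅ Z,  H_1 ≅ Z.

Take the total order 1 < 2 < 3 < 4 on the vertex set. Then K (dimension 1) consists of the simplices:

  0-simplices (4): [1], [2], [3], [4]
  1-simplices (4): [1,2], [1,4], [2,3], [3,4]

giving chain groups C_0 ≅ Z^4, C_1 ≅ Z^4.

The boundary map ∂_1: C_1 → C_0 is given by ∂[p,q] = [q] − [p].
As a 4×4 matrix over Z this has rank 3, with invariant factors (1,1,1).

Now H_k = ker ∂_k / im ∂_{k+1}, so:

  H_0: rank C_0 − rank ∂_1 = 4 − 3 = 1, and the invariant factors of ∂_1 are all 1, so H_0 ≅ Z.
  H_1: rank ker ∂_1 − rank ∂_2 = (4 − 3) − 0 = 1, and there is no ∂_2, so H_1 ≅ Z.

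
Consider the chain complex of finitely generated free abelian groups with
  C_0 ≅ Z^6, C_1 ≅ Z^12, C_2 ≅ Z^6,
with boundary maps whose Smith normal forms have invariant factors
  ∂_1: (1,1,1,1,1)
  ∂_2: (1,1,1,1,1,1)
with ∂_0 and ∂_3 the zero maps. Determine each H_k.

H_0: b_0 = 6 − 0 − 5 = 1; torsion from ∂_1 factors > 1: none. So H_0 = Z.
H_1: b_1 = 12 − 5 − 6 = 1; torsion from ∂_2 factors > 1: none. So H_1 = Z.
H_2: b_2 = 6 − 6 − 0 = 0; torsion from ∂_3 factors > 1: none. So H_2 = 0.

H_0 = Z,  H_1 = Z,  H_2 = 0.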